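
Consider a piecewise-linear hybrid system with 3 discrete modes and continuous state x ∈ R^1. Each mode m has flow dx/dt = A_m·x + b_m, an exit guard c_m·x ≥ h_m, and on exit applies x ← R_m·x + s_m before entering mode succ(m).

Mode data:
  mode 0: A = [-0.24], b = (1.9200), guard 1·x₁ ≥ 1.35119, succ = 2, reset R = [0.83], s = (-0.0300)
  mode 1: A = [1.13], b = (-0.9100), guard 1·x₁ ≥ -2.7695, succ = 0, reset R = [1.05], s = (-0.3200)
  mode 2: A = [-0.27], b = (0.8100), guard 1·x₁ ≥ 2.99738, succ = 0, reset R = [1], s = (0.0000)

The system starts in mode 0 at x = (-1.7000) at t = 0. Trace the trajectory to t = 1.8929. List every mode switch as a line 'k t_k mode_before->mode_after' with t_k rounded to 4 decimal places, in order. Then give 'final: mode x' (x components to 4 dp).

Mode 0: guard c·x = 1.3512 hit at Δt = 1.5737 (t = 1.5737), x⁻ = (1.3512) → reset → x⁺ = (1.0915), jump to mode 2
Mode 2: flow for 0.3192 to horizon, guard not reached → x = (1.2491)

1 1.5737 0->2
final: 2 1.2491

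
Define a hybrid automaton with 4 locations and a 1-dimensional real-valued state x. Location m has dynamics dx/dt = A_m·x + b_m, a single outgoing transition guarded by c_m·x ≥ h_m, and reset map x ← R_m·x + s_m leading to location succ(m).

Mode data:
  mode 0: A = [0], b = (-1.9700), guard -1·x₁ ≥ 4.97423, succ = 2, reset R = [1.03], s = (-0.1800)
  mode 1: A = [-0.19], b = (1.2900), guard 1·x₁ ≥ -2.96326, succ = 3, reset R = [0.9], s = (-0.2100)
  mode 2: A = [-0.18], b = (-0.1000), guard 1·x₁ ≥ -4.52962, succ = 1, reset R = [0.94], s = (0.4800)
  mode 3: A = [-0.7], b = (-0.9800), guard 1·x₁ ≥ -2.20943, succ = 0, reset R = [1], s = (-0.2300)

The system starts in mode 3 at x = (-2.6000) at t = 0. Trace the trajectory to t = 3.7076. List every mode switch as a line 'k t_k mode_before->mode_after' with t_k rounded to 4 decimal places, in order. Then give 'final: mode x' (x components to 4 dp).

Mode 3: guard c·x = -2.2094 hit at Δt = 0.5625 (t = 0.5625), x⁻ = (-2.2094) → reset → x⁺ = (-2.4394), jump to mode 0
Mode 0: guard c·x = 4.9742 hit at Δt = 1.2867 (t = 1.8492), x⁻ = (-4.9742) → reset → x⁺ = (-5.3035), jump to mode 2
Mode 2: guard c·x = -4.5296 hit at Δt = 0.9884 (t = 2.8376), x⁻ = (-4.5296) → reset → x⁺ = (-3.7778), jump to mode 1
Mode 1: guard c·x = -2.9633 hit at Δt = 0.4222 (t = 3.2598), x⁻ = (-2.9633) → reset → x⁺ = (-2.8769), jump to mode 3
Mode 3: flow for 0.4478 to horizon, guard not reached → x = (-2.4795)

1 0.5625 3->0
2 1.8492 0->2
3 2.8376 2->1
4 3.2598 1->3
final: 3 -2.4795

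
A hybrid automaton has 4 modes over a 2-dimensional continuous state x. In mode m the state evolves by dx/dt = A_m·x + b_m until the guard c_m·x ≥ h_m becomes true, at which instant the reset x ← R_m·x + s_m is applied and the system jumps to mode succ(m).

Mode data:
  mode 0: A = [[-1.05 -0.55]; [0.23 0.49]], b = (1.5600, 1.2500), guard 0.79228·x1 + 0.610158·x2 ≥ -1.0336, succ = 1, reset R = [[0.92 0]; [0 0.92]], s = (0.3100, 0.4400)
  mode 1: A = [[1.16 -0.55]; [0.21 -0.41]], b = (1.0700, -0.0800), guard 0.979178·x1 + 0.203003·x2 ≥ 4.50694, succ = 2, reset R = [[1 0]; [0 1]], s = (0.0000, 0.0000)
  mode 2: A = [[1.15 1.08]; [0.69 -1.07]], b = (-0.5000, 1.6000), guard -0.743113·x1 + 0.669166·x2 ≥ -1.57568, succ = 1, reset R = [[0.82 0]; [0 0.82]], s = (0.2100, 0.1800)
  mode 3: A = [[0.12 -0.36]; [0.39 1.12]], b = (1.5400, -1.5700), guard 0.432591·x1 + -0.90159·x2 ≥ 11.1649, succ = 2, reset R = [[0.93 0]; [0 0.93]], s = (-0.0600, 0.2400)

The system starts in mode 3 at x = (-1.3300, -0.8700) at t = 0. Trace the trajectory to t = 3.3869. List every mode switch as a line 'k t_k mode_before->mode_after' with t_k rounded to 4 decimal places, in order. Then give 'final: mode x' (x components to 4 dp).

1 1.4926 3->2
2 2.2276 2->1
final: 1 3.5859 -1.3892

Mode 3: guard c·x = 11.1649 hit at Δt = 1.4926 (t = 1.4926), x⁻ = (3.5947, -10.6588) → reset → x⁺ = (3.2831, -9.6727), jump to mode 2
Mode 2: guard c·x = -1.5757 hit at Δt = 0.7350 (t = 2.2276), x⁻ = (-0.8528, -3.3017) → reset → x⁺ = (-0.4893, -2.5274), jump to mode 1
Mode 1: flow for 1.1593 to horizon, guard not reached → x = (3.5859, -1.3892)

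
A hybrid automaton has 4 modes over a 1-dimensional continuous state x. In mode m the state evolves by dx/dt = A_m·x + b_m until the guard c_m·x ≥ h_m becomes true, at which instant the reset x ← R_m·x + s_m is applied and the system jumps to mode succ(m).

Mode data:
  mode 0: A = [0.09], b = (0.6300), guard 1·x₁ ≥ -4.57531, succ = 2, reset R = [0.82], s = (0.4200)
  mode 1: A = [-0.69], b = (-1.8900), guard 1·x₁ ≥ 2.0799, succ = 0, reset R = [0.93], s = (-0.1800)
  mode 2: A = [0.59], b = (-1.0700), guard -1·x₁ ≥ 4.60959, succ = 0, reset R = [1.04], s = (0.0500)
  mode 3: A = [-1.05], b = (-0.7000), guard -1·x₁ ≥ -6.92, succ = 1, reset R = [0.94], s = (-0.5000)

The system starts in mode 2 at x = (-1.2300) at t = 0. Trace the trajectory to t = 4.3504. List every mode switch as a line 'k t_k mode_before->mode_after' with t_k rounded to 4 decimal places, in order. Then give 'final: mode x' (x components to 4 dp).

Mode 2: guard c·x = 4.6096 hit at Δt = 1.2659 (t = 1.2659), x⁻ = (-4.6096) → reset → x⁺ = (-4.7440), jump to mode 0
Mode 0: guard c·x = -4.5753 hit at Δt = 0.8011 (t = 2.0670), x⁻ = (-4.5753) → reset → x⁺ = (-3.3318), jump to mode 2
Mode 2: guard c·x = 4.6096 hit at Δt = 0.3760 (t = 2.4430), x⁻ = (-4.6096) → reset → x⁺ = (-4.7440), jump to mode 0
Mode 0: guard c·x = -4.5753 hit at Δt = 0.8011 (t = 3.2441), x⁻ = (-4.5753) → reset → x⁺ = (-3.3318), jump to mode 2
Mode 2: guard c·x = 4.6096 hit at Δt = 0.3760 (t = 3.6200), x⁻ = (-4.6096) → reset → x⁺ = (-4.7440), jump to mode 0
Mode 0: flow for 0.7304 to horizon, guard not reached → x = (-4.5907)

1 1.2659 2->0
2 2.0670 0->2
3 2.4430 2->0
4 3.2441 0->2
5 3.6200 2->0
final: 0 -4.5907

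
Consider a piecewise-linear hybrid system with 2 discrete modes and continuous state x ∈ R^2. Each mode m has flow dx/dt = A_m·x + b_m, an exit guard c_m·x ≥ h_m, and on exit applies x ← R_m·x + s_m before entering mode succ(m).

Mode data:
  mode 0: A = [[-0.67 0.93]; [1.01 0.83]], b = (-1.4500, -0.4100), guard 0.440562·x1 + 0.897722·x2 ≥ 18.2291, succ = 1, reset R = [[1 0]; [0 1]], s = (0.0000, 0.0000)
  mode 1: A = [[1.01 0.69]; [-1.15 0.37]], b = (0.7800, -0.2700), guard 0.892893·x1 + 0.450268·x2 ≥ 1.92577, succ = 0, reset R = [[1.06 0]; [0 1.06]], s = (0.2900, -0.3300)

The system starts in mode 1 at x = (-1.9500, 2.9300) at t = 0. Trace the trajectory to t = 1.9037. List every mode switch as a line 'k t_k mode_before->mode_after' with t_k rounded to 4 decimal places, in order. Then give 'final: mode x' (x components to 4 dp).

Mode 1: guard c·x = 1.9258 hit at Δt = 0.7344 (t = 0.7344), x⁻ = (-0.3341, 4.9395) → reset → x⁺ = (-0.0642, 4.9059), jump to mode 0
Mode 0: flow for 1.1693 to horizon, guard not reached → x = (6.1501, 16.1051)

1 0.7344 1->0
final: 0 6.1501 16.1051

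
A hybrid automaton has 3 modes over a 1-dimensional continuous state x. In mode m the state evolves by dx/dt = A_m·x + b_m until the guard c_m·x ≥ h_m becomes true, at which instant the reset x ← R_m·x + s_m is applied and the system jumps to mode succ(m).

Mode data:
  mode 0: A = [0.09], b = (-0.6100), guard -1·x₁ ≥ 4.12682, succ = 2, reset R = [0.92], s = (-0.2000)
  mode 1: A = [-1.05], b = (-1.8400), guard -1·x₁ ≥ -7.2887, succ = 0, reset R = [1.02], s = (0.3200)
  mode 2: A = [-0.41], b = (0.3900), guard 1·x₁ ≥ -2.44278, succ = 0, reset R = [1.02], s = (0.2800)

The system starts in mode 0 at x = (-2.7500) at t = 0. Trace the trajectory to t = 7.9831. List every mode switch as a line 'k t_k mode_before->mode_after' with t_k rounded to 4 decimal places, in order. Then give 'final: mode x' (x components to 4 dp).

1 1.4997 0->2
2 2.4191 2->0
3 4.5651 0->2
4 5.4845 2->0
5 7.6304 0->2
final: 2 -3.3305

Mode 0: guard c·x = 4.1268 hit at Δt = 1.4997 (t = 1.4997), x⁻ = (-4.1268) → reset → x⁺ = (-3.9967), jump to mode 2
Mode 2: guard c·x = -2.4428 hit at Δt = 0.9194 (t = 2.4191), x⁻ = (-2.4428) → reset → x⁺ = (-2.2116), jump to mode 0
Mode 0: guard c·x = 4.1268 hit at Δt = 2.1460 (t = 4.5651), x⁻ = (-4.1268) → reset → x⁺ = (-3.9967), jump to mode 2
Mode 2: guard c·x = -2.4428 hit at Δt = 0.9194 (t = 5.4845), x⁻ = (-2.4428) → reset → x⁺ = (-2.2116), jump to mode 0
Mode 0: guard c·x = 4.1268 hit at Δt = 2.1460 (t = 7.6304), x⁻ = (-4.1268) → reset → x⁺ = (-3.9967), jump to mode 2
Mode 2: flow for 0.3527 to horizon, guard not reached → x = (-3.3305)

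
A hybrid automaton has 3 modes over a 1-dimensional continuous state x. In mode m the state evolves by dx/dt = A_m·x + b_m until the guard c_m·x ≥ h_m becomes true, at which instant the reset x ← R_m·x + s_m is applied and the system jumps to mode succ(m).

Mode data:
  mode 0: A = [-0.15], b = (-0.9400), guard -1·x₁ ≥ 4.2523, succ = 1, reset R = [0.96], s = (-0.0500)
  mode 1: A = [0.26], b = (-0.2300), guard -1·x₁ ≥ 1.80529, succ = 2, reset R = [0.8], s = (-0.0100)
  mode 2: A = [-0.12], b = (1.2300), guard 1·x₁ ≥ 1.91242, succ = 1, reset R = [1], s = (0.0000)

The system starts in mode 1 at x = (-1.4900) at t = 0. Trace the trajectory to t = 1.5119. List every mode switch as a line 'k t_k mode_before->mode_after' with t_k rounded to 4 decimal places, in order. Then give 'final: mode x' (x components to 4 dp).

1 0.4795 1->2
final: 2 -0.0904

Mode 1: guard c·x = 1.8053 hit at Δt = 0.4795 (t = 0.4795), x⁻ = (-1.8053) → reset → x⁺ = (-1.4542), jump to mode 2
Mode 2: flow for 1.0324 to horizon, guard not reached → x = (-0.0904)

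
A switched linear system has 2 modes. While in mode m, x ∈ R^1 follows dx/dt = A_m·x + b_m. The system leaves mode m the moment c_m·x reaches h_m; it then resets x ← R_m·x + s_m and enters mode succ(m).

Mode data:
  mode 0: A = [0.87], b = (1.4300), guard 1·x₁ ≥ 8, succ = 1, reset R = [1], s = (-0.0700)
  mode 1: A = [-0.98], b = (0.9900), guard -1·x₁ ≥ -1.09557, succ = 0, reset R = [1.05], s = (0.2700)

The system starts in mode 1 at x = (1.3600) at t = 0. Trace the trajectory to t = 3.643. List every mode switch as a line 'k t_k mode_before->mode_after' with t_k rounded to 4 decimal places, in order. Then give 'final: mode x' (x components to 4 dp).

Mode 1: guard c·x = -1.0956 hit at Δt = 1.4392 (t = 1.4392), x⁻ = (1.0956) → reset → x⁺ = (1.4203), jump to mode 0
Mode 0: guard c·x = 8.0000 hit at Δt = 1.3179 (t = 2.7571), x⁻ = (8.0000) → reset → x⁺ = (7.9300), jump to mode 1
Mode 1: flow for 0.8859 to horizon, guard not reached → x = (3.9145)

1 1.4392 1->0
2 2.7571 0->1
final: 1 3.9145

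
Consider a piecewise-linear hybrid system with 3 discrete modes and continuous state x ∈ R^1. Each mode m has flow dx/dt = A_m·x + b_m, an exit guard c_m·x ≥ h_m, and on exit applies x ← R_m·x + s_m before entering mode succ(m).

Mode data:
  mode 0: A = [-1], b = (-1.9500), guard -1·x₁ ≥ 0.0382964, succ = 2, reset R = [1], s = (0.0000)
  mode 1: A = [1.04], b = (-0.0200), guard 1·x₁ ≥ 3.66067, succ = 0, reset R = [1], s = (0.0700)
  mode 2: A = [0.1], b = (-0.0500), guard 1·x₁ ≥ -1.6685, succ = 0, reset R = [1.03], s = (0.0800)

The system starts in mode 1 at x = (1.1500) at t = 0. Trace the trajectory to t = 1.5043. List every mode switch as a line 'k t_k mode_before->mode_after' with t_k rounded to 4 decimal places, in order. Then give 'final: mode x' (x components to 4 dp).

1 1.1245 1->0
final: 0 1.9356

Mode 1: guard c·x = 3.6607 hit at Δt = 1.1245 (t = 1.1245), x⁻ = (3.6607) → reset → x⁺ = (3.7307), jump to mode 0
Mode 0: flow for 0.3798 to horizon, guard not reached → x = (1.9356)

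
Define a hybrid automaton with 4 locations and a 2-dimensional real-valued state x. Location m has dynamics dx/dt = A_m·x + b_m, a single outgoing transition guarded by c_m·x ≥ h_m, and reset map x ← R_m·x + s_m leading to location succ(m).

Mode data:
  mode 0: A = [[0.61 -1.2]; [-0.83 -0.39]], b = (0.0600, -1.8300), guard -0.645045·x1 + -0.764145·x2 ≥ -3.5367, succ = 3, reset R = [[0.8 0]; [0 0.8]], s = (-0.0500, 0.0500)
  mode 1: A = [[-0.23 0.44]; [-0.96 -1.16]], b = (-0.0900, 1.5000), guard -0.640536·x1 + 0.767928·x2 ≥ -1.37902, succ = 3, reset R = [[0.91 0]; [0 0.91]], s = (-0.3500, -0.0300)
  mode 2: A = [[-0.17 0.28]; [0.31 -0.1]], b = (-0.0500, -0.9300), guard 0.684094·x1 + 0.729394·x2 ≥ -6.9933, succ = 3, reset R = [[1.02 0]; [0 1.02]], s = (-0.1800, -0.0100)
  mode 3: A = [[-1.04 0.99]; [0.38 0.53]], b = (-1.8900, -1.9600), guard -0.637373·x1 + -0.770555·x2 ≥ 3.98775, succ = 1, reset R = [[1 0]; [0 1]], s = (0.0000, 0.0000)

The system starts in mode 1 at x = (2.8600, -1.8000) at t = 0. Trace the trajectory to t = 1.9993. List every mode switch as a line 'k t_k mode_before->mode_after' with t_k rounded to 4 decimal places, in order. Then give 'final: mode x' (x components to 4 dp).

Mode 1: guard c·x = -1.3790 hit at Δt = 1.3117 (t = 1.3117), x⁻ = (1.4336, -0.6000) → reset → x⁺ = (0.9546, -0.5760), jump to mode 3
Mode 3: flow for 0.6876 to horizon, guard not reached → x = (-1.2090, -2.4812)

1 1.3117 1->3
final: 3 -1.2090 -2.4812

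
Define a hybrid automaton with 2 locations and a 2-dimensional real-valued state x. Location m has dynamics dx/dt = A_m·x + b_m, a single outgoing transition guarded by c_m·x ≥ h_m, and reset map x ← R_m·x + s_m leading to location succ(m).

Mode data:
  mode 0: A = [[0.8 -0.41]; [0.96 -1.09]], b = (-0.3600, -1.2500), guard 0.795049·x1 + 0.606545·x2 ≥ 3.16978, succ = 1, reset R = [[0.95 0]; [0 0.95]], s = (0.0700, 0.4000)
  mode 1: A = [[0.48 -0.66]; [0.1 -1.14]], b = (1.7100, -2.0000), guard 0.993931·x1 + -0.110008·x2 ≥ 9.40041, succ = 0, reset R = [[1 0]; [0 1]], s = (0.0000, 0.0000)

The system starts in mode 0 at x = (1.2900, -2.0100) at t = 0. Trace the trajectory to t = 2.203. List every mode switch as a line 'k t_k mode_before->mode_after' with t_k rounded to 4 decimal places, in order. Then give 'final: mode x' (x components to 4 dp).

Mode 0: guard c·x = 3.1698 hit at Δt = 1.2815 (t = 1.2815), x⁻ = (3.6809, 0.4011) → reset → x⁺ = (3.5668, 0.7811), jump to mode 1
Mode 1: flow for 0.9215 to horizon, guard not reached → x = (7.5156, -0.5440)

1 1.2815 0->1
final: 1 7.5156 -0.5440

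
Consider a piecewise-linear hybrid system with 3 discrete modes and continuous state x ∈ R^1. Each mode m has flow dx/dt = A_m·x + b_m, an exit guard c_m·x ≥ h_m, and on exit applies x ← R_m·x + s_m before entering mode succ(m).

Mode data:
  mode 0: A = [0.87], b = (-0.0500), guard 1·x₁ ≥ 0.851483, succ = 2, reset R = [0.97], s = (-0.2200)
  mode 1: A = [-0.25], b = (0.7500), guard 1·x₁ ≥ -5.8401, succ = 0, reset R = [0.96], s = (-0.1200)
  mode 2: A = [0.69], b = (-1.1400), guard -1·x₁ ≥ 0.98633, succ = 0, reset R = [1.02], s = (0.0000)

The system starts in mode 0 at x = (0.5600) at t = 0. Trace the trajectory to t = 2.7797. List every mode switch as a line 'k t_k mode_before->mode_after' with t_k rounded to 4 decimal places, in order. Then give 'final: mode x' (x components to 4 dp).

Mode 0: guard c·x = 0.8515 hit at Δt = 0.5258 (t = 0.5258), x⁻ = (0.8515) → reset → x⁺ = (0.6059), jump to mode 2
Mode 2: guard c·x = 0.9863 hit at Δt = 1.3406 (t = 1.8664), x⁻ = (-0.9863) → reset → x⁺ = (-1.0061), jump to mode 0
Mode 0: flow for 0.9133 to horizon, guard not reached → x = (-2.2966)

1 0.5258 0->2
2 1.8664 2->0
final: 0 -2.2966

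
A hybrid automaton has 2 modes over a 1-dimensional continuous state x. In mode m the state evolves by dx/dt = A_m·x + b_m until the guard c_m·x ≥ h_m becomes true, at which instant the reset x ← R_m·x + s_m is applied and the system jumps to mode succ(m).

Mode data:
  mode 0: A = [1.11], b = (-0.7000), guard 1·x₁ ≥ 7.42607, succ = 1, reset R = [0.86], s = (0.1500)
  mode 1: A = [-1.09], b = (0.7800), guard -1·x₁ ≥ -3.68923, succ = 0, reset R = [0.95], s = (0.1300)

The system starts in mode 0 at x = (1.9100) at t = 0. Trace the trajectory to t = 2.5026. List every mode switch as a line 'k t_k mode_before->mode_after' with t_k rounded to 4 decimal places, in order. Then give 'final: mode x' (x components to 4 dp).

1 1.5044 0->1
2 2.1206 1->0
final: 0 5.2212

Mode 0: guard c·x = 7.4261 hit at Δt = 1.5044 (t = 1.5044), x⁻ = (7.4261) → reset → x⁺ = (6.5364), jump to mode 1
Mode 1: guard c·x = -3.6892 hit at Δt = 0.6162 (t = 2.1206), x⁻ = (3.6892) → reset → x⁺ = (3.6348), jump to mode 0
Mode 0: flow for 0.3820 to horizon, guard not reached → x = (5.2212)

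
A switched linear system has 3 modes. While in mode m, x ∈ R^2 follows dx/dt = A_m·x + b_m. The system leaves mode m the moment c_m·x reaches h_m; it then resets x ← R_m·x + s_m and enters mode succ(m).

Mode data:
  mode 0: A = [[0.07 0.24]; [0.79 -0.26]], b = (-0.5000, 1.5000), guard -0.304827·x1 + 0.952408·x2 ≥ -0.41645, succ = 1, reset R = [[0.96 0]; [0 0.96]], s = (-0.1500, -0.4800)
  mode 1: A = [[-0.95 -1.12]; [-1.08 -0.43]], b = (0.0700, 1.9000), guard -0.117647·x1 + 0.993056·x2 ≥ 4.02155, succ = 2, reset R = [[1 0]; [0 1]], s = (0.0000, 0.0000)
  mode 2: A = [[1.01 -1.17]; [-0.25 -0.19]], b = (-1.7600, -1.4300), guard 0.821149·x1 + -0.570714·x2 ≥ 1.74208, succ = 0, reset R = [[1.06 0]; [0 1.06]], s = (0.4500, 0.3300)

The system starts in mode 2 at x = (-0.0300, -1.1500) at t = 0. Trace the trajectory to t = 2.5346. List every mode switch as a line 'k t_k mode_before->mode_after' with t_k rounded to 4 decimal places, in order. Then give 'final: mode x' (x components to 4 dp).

Mode 2: guard c·x = 1.7421 hit at Δt = 1.2078 (t = 1.2078), x⁻ = (0.4125, -2.4590) → reset → x⁺ = (0.8872, -2.2766), jump to mode 0
Mode 0: guard c·x = -0.4164 hit at Δt = 0.8530 (t = 2.0608), x⁻ = (0.2372, -0.3614) → reset → x⁺ = (0.0777, -0.8269), jump to mode 1
Mode 1: flow for 0.4738 to horizon, guard not reached → x = (0.2195, 0.0499)

1 1.2078 2->0
2 2.0608 0->1
final: 1 0.2195 0.0499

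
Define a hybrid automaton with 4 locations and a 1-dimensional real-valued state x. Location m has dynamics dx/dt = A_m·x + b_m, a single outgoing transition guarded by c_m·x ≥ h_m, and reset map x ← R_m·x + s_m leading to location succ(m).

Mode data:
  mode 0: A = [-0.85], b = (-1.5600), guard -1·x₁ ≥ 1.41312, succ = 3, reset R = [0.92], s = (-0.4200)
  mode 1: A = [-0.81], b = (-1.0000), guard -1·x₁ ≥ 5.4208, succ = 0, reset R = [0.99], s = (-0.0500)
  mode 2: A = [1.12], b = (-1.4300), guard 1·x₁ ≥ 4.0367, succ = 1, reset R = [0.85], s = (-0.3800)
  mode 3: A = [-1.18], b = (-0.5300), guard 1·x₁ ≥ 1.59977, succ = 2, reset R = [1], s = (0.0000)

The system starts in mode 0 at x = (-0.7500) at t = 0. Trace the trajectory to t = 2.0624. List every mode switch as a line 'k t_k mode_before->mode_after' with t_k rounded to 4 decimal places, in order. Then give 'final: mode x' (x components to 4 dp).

Mode 0: guard c·x = 1.4131 hit at Δt = 1.1108 (t = 1.1108), x⁻ = (-1.4131) → reset → x⁺ = (-1.7201), jump to mode 3
Mode 3: flow for 0.9516 to horizon, guard not reached → x = (-0.8626)

1 1.1108 0->3
final: 3 -0.8626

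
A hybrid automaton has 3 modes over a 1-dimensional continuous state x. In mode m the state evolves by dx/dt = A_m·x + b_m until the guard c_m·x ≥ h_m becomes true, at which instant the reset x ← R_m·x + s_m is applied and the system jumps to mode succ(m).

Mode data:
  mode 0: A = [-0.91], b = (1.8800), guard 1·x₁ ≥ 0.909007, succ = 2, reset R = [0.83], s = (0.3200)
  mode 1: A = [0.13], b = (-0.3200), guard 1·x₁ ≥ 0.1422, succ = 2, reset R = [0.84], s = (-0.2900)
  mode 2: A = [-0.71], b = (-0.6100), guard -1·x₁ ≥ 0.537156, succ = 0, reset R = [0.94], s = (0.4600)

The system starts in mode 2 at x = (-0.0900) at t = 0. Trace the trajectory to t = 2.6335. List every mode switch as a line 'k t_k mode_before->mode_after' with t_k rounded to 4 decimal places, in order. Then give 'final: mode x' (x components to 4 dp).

1 1.2264 2->0
2 1.8872 0->2
final: 2 0.2791

Mode 2: guard c·x = 0.5372 hit at Δt = 1.2264 (t = 1.2264), x⁻ = (-0.5372) → reset → x⁺ = (-0.0449), jump to mode 0
Mode 0: guard c·x = 0.9090 hit at Δt = 0.6608 (t = 1.8872), x⁻ = (0.9090) → reset → x⁺ = (1.0745), jump to mode 2
Mode 2: flow for 0.7463 to horizon, guard not reached → x = (0.2791)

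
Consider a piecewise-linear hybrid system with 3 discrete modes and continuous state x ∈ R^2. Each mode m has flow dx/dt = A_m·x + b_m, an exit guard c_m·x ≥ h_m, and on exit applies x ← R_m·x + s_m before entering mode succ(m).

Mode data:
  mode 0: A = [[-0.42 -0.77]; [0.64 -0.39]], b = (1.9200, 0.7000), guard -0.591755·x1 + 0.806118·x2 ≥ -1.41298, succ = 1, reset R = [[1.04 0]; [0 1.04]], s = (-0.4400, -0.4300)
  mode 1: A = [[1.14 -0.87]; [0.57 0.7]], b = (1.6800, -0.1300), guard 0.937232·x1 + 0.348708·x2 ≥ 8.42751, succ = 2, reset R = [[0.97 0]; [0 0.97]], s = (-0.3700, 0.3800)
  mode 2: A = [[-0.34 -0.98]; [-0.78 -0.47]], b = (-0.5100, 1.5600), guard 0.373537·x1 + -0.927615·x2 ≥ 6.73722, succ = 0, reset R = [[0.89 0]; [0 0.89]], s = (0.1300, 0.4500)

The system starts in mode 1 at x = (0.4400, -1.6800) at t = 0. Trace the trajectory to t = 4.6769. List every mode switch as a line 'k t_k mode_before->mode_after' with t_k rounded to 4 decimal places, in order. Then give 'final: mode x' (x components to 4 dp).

1 1.1484 1->2
2 2.3622 2->0
3 3.5140 0->1
4 3.7945 1->2
final: 2 3.0298 1.2845

Mode 1: guard c·x = 8.4275 hit at Δt = 1.1484 (t = 1.1484), x⁻ = (9.2055, -0.5740) → reset → x⁺ = (8.5593, -0.1767), jump to mode 2
Mode 2: guard c·x = 6.7372 hit at Δt = 1.2138 (t = 2.3622), x⁻ = (7.6542, -4.1807) → reset → x⁺ = (6.9422, -3.2708), jump to mode 0
Mode 0: guard c·x = -1.4130 hit at Δt = 1.1518 (t = 3.5140), x⁻ = (5.9060, 2.5827) → reset → x⁺ = (5.7022, 2.2560), jump to mode 1
Mode 1: guard c·x = 8.4275 hit at Δt = 0.2805 (t = 3.7945), x⁻ = (7.5529, 3.8678) → reset → x⁺ = (6.9563, 4.1318), jump to mode 2
Mode 2: flow for 0.8824 to horizon, guard not reached → x = (3.0298, 1.2845)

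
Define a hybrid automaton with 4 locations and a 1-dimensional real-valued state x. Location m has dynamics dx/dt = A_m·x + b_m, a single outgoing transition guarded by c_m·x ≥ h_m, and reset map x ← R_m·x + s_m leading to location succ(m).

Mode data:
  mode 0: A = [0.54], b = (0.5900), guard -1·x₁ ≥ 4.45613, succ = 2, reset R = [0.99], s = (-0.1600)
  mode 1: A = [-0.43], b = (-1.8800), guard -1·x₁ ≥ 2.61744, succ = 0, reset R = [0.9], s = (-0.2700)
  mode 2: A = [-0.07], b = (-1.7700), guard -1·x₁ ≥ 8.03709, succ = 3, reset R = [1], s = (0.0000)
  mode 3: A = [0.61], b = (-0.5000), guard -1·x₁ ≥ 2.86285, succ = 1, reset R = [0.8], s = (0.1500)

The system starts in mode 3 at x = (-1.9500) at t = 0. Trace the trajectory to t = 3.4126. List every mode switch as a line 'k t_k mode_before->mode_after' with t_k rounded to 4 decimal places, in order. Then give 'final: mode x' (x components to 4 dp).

Mode 3: guard c·x = 2.8628 hit at Δt = 0.4670 (t = 0.4670), x⁻ = (-2.8628) → reset → x⁺ = (-2.1403), jump to mode 1
Mode 1: guard c·x = 2.6174 hit at Δt = 0.5594 (t = 1.0264), x⁻ = (-2.6174) → reset → x⁺ = (-2.6257), jump to mode 0
Mode 0: guard c·x = 4.4561 hit at Δt = 1.4550 (t = 2.4814), x⁻ = (-4.4561) → reset → x⁺ = (-4.5716), jump to mode 2
Mode 2: flow for 0.9312 to horizon, guard not reached → x = (-5.8787)

1 0.4670 3->1
2 1.0264 1->0
3 2.4814 0->2
final: 2 -5.8787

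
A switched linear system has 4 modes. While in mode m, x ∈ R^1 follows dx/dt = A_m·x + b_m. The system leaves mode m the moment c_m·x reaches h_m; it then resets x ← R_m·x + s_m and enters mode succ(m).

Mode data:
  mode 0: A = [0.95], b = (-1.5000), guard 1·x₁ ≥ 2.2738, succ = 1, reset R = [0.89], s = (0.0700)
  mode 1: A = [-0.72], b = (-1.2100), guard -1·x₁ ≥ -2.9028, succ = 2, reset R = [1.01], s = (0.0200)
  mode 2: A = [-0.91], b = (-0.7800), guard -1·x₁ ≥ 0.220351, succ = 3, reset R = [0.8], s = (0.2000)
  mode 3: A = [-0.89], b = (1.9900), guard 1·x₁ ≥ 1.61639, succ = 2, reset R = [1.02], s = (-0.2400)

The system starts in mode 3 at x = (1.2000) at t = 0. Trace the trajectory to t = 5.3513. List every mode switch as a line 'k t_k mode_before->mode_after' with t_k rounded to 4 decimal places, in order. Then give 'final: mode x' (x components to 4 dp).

Mode 3: guard c·x = 1.6164 hit at Δt = 0.5776 (t = 0.5776), x⁻ = (1.6164) → reset → x⁺ = (1.4087), jump to mode 2
Mode 2: guard c·x = 0.2204 hit at Δt = 1.3948 (t = 1.9724), x⁻ = (-0.2204) → reset → x⁺ = (0.0237), jump to mode 3
Mode 3: guard c·x = 1.6164 hit at Δt = 1.4300 (t = 3.4024), x⁻ = (1.6164) → reset → x⁺ = (1.4087), jump to mode 2
Mode 2: guard c·x = 0.2204 hit at Δt = 1.3948 (t = 4.7972), x⁻ = (-0.2204) → reset → x⁺ = (0.0237), jump to mode 3
Mode 3: flow for 0.5541 to horizon, guard not reached → x = (0.8849)

1 0.5776 3->2
2 1.9724 2->3
3 3.4024 3->2
4 4.7972 2->3
final: 3 0.8849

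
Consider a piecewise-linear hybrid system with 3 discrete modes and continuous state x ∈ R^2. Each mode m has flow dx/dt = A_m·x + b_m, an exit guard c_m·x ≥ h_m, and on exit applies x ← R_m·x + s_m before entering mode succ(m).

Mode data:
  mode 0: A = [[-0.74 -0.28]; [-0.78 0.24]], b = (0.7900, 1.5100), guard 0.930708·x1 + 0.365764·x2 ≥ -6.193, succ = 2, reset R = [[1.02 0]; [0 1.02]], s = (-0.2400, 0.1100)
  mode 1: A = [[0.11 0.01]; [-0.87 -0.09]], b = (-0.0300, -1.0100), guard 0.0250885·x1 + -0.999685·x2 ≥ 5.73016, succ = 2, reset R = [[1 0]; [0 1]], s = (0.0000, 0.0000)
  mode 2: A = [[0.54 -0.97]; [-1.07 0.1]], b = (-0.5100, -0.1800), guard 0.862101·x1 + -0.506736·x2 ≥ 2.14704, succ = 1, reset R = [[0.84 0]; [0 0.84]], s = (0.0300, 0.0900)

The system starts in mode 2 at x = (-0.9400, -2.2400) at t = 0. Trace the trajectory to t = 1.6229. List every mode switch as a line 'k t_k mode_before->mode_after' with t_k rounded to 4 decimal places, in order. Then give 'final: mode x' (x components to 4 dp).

1 1.2211 2->1
final: 1 0.8645 -2.6959

Mode 2: guard c·x = 2.1470 hit at Δt = 1.2211 (t = 1.2211), x⁻ = (0.9741, -2.5797) → reset → x⁺ = (0.8483, -2.0770), jump to mode 1
Mode 1: flow for 0.4018 to horizon, guard not reached → x = (0.8645, -2.6959)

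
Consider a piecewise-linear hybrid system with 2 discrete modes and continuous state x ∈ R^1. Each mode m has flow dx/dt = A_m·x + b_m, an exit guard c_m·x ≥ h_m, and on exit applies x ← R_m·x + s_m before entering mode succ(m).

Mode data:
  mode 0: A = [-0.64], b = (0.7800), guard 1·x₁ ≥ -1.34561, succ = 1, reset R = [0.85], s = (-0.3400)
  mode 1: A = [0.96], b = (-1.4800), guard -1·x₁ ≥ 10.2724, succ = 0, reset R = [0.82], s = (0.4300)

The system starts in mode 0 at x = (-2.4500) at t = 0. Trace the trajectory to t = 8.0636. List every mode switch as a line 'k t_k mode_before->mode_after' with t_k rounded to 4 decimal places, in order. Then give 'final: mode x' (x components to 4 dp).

Mode 0: guard c·x = -1.3456 hit at Δt = 0.5596 (t = 0.5596), x⁻ = (-1.3456) → reset → x⁺ = (-1.4838), jump to mode 1
Mode 1: guard c·x = 10.2724 hit at Δt = 1.4190 (t = 1.9786), x⁻ = (-10.2724) → reset → x⁺ = (-7.9934), jump to mode 0
Mode 0: guard c·x = -1.3456 hit at Δt = 1.9981 (t = 3.9767), x⁻ = (-1.3456) → reset → x⁺ = (-1.4838), jump to mode 1
Mode 1: guard c·x = 10.2724 hit at Δt = 1.4190 (t = 5.3957), x⁻ = (-10.2724) → reset → x⁺ = (-7.9934), jump to mode 0
Mode 0: guard c·x = -1.3456 hit at Δt = 1.9981 (t = 7.3939), x⁻ = (-1.3456) → reset → x⁺ = (-1.4838), jump to mode 1
Mode 1: flow for 0.6697 to horizon, guard not reached → x = (-4.2129)

1 0.5596 0->1
2 1.9786 1->0
3 3.9767 0->1
4 5.3957 1->0
5 7.3939 0->1
final: 1 -4.2129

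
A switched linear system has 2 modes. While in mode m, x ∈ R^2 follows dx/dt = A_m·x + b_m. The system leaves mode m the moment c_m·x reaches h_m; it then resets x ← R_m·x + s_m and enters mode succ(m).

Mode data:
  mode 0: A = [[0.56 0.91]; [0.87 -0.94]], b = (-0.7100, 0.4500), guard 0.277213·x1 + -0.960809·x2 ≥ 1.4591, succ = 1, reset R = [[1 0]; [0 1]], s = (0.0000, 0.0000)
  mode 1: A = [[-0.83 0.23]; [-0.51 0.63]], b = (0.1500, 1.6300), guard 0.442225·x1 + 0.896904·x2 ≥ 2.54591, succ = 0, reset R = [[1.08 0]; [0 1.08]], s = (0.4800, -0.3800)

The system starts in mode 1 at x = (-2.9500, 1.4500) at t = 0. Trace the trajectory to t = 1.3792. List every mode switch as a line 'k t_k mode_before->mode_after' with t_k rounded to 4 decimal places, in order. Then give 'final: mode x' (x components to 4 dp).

1 0.5021 1->0
final: 0 -0.4364 1.4624

Mode 1: guard c·x = 2.5459 hit at Δt = 0.5021 (t = 0.5021), x⁻ = (-1.6380, 3.6462) → reset → x⁺ = (-1.2891, 3.5579), jump to mode 0
Mode 0: flow for 0.8771 to horizon, guard not reached → x = (-0.4364, 1.4624)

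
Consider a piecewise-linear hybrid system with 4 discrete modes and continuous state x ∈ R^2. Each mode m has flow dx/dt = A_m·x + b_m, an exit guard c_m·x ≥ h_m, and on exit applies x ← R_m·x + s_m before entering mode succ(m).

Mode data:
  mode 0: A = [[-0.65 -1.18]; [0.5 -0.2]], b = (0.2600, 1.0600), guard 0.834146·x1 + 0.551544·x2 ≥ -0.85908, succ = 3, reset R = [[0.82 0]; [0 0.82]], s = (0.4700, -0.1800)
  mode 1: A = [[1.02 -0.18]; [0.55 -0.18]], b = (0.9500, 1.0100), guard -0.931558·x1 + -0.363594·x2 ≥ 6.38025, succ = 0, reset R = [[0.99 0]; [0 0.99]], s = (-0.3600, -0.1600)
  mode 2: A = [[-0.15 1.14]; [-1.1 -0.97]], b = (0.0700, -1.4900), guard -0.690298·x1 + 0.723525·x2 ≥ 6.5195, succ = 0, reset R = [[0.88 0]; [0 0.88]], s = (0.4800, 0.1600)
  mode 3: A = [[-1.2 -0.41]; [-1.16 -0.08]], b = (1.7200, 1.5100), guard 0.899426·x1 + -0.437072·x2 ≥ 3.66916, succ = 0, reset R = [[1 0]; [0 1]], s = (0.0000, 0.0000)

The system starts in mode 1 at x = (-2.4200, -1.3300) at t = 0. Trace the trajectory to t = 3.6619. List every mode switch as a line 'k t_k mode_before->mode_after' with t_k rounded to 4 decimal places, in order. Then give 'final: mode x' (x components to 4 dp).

Mode 1: guard c·x = 6.3803 hit at Δt = 1.3309 (t = 1.3309), x⁻ = (-5.9229, -2.3728) → reset → x⁺ = (-6.2237, -2.5091), jump to mode 0
Mode 0: guard c·x = -0.8591 hit at Δt = 1.3292 (t = 2.6601), x⁻ = (0.2998, -2.0110) → reset → x⁺ = (0.7158, -1.8290), jump to mode 3
Mode 3: flow for 1.0018 to horizon, guard not reached → x = (1.6088, -1.6418)

1 1.3309 1->0
2 2.6601 0->3
final: 3 1.6088 -1.6418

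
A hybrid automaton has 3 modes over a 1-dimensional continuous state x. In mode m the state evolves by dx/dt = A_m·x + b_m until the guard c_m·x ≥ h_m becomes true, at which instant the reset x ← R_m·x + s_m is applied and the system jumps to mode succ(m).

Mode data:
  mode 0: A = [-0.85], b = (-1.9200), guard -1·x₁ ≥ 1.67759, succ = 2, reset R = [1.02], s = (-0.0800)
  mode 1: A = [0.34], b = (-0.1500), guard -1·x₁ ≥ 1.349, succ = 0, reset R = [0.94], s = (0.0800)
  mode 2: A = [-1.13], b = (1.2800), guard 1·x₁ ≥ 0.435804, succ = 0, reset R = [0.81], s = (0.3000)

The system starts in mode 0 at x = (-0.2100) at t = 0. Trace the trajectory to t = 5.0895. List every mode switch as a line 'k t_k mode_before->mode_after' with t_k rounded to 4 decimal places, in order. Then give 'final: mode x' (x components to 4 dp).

Mode 0: guard c·x = 1.6776 hit at Δt = 1.4822 (t = 1.4822), x⁻ = (-1.6776) → reset → x⁺ = (-1.7911), jump to mode 2
Mode 2: guard c·x = 0.4358 hit at Δt = 1.2690 (t = 2.7512), x⁻ = (0.4358) → reset → x⁺ = (0.6530), jump to mode 0
Mode 0: guard c·x = 1.6776 hit at Δt = 1.8957 (t = 4.6469), x⁻ = (-1.6776) → reset → x⁺ = (-1.7911), jump to mode 2
Mode 2: flow for 0.4426 to horizon, guard not reached → x = (-0.6405)

1 1.4822 0->2
2 2.7512 2->0
3 4.6469 0->2
final: 2 -0.6405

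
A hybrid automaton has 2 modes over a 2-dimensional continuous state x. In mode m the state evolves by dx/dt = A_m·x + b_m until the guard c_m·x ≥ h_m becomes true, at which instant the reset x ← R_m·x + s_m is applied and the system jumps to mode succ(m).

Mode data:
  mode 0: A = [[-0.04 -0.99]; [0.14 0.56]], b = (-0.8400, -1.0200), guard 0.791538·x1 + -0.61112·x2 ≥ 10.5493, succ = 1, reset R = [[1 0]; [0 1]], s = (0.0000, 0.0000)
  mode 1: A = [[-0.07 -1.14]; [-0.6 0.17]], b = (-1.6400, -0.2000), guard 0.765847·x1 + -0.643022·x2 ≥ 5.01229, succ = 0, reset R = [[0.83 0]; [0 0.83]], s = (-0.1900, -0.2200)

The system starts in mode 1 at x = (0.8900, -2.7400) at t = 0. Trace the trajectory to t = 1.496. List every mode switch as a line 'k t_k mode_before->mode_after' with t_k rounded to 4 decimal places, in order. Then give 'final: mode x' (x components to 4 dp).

1 0.9017 1->0
final: 0 4.4266 -5.8015

Mode 1: guard c·x = 5.0123 hit at Δt = 0.9017 (t = 0.9017), x⁻ = (2.8559, -4.3935) → reset → x⁺ = (2.1804, -3.8666), jump to mode 0
Mode 0: flow for 0.5943 to horizon, guard not reached → x = (4.4266, -5.8015)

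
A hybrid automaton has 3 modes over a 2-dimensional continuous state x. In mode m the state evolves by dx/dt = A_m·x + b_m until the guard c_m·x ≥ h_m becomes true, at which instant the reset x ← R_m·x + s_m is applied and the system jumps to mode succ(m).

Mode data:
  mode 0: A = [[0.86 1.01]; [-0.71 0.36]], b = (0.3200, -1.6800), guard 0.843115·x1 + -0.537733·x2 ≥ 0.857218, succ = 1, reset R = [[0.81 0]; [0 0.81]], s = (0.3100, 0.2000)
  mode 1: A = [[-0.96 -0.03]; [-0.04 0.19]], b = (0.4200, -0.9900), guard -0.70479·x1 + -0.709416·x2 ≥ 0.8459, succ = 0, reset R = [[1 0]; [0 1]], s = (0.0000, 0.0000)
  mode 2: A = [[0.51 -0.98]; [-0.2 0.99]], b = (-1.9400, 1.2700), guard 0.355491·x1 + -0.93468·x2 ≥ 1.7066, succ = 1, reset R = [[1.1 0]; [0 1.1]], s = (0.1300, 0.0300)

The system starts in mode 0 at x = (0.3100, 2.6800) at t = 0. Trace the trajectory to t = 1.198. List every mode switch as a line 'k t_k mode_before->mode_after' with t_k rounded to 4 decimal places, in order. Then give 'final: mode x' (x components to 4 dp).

1 0.5041 0->1
final: 1 1.2571 1.1275

Mode 0: guard c·x = 0.8572 hit at Δt = 0.5041 (t = 0.5041), x⁻ = (2.1775, 1.8200) → reset → x⁺ = (2.0738, 1.6742), jump to mode 1
Mode 1: flow for 0.6939 to horizon, guard not reached → x = (1.2571, 1.1275)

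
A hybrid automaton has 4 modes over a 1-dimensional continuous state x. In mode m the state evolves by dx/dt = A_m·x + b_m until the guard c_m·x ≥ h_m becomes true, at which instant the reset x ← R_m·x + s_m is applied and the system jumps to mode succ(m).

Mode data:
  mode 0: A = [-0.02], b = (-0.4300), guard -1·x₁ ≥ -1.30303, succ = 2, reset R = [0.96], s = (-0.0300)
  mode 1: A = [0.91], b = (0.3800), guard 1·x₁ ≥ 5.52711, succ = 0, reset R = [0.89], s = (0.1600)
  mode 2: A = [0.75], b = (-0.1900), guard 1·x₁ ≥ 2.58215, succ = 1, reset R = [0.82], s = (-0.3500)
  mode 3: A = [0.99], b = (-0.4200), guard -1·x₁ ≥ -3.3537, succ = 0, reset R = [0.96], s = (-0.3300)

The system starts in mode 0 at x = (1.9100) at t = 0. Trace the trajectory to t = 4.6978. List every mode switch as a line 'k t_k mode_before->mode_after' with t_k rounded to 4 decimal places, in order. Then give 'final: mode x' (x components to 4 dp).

1 1.3135 0->2
2 2.4846 2->1
3 3.5845 1->0
final: 0 4.4939

Mode 0: guard c·x = -1.3030 hit at Δt = 1.3135 (t = 1.3135), x⁻ = (1.3030) → reset → x⁺ = (1.2209), jump to mode 2
Mode 2: guard c·x = 2.5821 hit at Δt = 1.1711 (t = 2.4846), x⁻ = (2.5821) → reset → x⁺ = (1.7674), jump to mode 1
Mode 1: guard c·x = 5.5271 hit at Δt = 1.0999 (t = 3.5845), x⁻ = (5.5271) → reset → x⁺ = (5.0791), jump to mode 0
Mode 0: flow for 1.1133 to horizon, guard not reached → x = (4.4939)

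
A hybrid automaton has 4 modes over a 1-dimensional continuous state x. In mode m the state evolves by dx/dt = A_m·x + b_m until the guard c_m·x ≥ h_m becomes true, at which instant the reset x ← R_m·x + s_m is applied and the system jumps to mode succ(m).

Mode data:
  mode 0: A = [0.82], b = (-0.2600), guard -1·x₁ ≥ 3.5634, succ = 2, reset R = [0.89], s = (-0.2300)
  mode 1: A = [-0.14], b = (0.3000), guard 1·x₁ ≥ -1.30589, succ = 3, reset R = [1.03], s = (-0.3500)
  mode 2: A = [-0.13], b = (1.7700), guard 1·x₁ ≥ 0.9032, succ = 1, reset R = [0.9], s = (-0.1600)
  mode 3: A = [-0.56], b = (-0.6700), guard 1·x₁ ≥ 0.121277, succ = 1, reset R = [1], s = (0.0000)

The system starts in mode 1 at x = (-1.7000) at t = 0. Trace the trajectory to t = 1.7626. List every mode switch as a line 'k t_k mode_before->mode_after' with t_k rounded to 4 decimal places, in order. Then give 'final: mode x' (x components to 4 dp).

Mode 1: guard c·x = -1.3059 hit at Δt = 0.7729 (t = 0.7729), x⁻ = (-1.3059) → reset → x⁺ = (-1.6951), jump to mode 3
Mode 3: flow for 0.9897 to horizon, guard not reached → x = (-1.4829)

1 0.7729 1->3
final: 3 -1.4829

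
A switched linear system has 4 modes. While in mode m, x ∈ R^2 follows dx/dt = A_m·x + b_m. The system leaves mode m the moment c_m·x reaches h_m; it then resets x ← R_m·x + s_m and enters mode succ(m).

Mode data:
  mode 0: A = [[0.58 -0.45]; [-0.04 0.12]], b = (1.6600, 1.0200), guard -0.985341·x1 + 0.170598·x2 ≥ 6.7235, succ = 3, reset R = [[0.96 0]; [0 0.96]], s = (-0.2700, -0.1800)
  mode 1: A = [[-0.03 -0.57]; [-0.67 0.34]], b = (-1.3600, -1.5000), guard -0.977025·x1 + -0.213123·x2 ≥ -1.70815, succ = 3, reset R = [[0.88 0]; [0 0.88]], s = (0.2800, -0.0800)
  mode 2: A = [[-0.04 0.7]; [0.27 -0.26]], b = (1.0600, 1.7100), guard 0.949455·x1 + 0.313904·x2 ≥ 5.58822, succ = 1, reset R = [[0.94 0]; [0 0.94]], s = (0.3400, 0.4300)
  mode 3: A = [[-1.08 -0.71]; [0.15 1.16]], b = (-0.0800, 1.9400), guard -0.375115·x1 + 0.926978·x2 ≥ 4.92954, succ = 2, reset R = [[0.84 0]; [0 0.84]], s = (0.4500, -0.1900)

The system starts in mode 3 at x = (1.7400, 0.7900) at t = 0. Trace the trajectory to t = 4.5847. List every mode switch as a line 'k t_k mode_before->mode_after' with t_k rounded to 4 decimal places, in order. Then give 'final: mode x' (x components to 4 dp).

1 0.8500 3->2
2 1.8457 2->1
3 2.6909 1->3
4 2.9757 3->2
5 3.8417 2->1
final: 1 1.2230 4.0655

Mode 3: guard c·x = 4.9295 hit at Δt = 0.8500 (t = 0.8500), x⁻ = (-0.5144, 5.1097) → reset → x⁺ = (0.0179, 4.1022), jump to mode 2
Mode 2: guard c·x = 5.5882 hit at Δt = 0.9957 (t = 1.8457), x⁻ = (4.1755, 5.1729) → reset → x⁺ = (4.2649, 5.2926), jump to mode 1
Mode 1: guard c·x = -1.7082 hit at Δt = 0.8452 (t = 2.6909), x⁻ = (0.9019, 3.8802) → reset → x⁺ = (1.0737, 3.3346), jump to mode 3
Mode 3: guard c·x = 4.9295 hit at Δt = 0.2848 (t = 2.9757), x⁻ = (0.0161, 5.3244) → reset → x⁺ = (0.4635, 4.2825), jump to mode 2
Mode 2: guard c·x = 5.5882 hit at Δt = 0.8660 (t = 3.8417), x⁻ = (4.1549, 5.2351) → reset → x⁺ = (4.2456, 5.3510), jump to mode 1
Mode 1: flow for 0.7430 to horizon, guard not reached → x = (1.2230, 4.0655)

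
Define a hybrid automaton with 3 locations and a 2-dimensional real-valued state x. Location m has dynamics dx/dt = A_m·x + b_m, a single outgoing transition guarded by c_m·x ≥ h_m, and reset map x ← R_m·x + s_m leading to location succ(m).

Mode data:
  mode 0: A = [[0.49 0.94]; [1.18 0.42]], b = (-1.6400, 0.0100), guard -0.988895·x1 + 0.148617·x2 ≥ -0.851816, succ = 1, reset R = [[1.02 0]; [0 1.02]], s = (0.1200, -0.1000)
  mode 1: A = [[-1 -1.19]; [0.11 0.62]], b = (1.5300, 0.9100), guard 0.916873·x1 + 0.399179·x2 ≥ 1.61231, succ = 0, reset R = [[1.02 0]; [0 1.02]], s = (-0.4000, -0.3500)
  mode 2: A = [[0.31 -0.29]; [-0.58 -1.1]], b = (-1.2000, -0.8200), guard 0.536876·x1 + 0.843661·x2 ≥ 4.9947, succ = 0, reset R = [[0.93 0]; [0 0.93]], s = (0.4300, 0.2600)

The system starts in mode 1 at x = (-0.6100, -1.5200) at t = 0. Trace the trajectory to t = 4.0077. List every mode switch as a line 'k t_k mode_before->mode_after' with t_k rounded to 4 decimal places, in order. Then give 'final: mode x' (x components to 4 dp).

1 1.4344 1->0
2 2.0076 0->1
3 3.1080 1->0
4 3.6470 0->1
final: 1 1.2778 -0.3466

Mode 1: guard c·x = 1.6123 hit at Δt = 1.4344 (t = 1.4344), x⁻ = (2.3400, -1.3356) → reset → x⁺ = (1.9868, -1.7123), jump to mode 0
Mode 0: guard c·x = -0.8518 hit at Δt = 0.5732 (t = 2.0076), x⁻ = (0.6923, -1.1250) → reset → x⁺ = (0.8262, -1.2475), jump to mode 1
Mode 1: guard c·x = 1.6123 hit at Δt = 1.1004 (t = 3.1080), x⁻ = (2.0904, -0.7624) → reset → x⁺ = (1.7322, -1.1276), jump to mode 0
Mode 0: guard c·x = -0.8518 hit at Δt = 0.5390 (t = 3.6470), x⁻ = (0.7861, -0.5008) → reset → x⁺ = (0.9218, -0.6108), jump to mode 1
Mode 1: flow for 0.3607 to horizon, guard not reached → x = (1.2778, -0.3466)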